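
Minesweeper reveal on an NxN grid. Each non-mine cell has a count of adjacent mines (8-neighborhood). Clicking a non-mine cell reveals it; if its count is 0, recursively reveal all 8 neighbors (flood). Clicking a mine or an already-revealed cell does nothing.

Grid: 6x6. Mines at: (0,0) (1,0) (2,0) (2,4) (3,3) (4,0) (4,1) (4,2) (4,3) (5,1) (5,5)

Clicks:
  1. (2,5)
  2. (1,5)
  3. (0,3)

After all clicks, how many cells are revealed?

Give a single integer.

Answer: 14

Derivation:
Click 1 (2,5) count=1: revealed 1 new [(2,5)] -> total=1
Click 2 (1,5) count=1: revealed 1 new [(1,5)] -> total=2
Click 3 (0,3) count=0: revealed 12 new [(0,1) (0,2) (0,3) (0,4) (0,5) (1,1) (1,2) (1,3) (1,4) (2,1) (2,2) (2,3)] -> total=14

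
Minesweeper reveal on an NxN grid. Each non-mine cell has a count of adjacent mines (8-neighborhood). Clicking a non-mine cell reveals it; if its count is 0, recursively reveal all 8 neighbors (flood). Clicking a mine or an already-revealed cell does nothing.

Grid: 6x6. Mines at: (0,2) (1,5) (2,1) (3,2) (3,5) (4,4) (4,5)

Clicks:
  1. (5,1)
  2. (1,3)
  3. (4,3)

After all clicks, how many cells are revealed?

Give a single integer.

Answer: 11

Derivation:
Click 1 (5,1) count=0: revealed 10 new [(3,0) (3,1) (4,0) (4,1) (4,2) (4,3) (5,0) (5,1) (5,2) (5,3)] -> total=10
Click 2 (1,3) count=1: revealed 1 new [(1,3)] -> total=11
Click 3 (4,3) count=2: revealed 0 new [(none)] -> total=11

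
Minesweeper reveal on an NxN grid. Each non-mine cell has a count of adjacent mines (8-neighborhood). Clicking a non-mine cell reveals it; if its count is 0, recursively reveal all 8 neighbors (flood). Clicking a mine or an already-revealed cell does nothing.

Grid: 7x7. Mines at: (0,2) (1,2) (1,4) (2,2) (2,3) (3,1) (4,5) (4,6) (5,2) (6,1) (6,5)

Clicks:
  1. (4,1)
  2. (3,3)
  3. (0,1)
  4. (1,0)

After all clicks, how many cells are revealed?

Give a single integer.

Click 1 (4,1) count=2: revealed 1 new [(4,1)] -> total=1
Click 2 (3,3) count=2: revealed 1 new [(3,3)] -> total=2
Click 3 (0,1) count=2: revealed 1 new [(0,1)] -> total=3
Click 4 (1,0) count=0: revealed 5 new [(0,0) (1,0) (1,1) (2,0) (2,1)] -> total=8

Answer: 8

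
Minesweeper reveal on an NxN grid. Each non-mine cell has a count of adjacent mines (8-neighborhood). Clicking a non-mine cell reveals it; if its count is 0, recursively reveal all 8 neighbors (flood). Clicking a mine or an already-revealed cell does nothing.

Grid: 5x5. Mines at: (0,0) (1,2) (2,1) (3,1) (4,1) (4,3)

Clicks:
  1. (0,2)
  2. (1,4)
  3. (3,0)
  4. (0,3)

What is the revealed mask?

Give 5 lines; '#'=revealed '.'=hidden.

Click 1 (0,2) count=1: revealed 1 new [(0,2)] -> total=1
Click 2 (1,4) count=0: revealed 8 new [(0,3) (0,4) (1,3) (1,4) (2,3) (2,4) (3,3) (3,4)] -> total=9
Click 3 (3,0) count=3: revealed 1 new [(3,0)] -> total=10
Click 4 (0,3) count=1: revealed 0 new [(none)] -> total=10

Answer: ..###
...##
...##
#..##
.....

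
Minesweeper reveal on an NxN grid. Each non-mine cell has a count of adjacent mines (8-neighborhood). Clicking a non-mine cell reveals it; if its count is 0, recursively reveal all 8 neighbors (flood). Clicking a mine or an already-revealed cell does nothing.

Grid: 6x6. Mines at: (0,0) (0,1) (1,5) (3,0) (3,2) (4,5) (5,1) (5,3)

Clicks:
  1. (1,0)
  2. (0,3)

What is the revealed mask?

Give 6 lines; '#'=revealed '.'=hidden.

Click 1 (1,0) count=2: revealed 1 new [(1,0)] -> total=1
Click 2 (0,3) count=0: revealed 9 new [(0,2) (0,3) (0,4) (1,2) (1,3) (1,4) (2,2) (2,3) (2,4)] -> total=10

Answer: ..###.
#.###.
..###.
......
......
......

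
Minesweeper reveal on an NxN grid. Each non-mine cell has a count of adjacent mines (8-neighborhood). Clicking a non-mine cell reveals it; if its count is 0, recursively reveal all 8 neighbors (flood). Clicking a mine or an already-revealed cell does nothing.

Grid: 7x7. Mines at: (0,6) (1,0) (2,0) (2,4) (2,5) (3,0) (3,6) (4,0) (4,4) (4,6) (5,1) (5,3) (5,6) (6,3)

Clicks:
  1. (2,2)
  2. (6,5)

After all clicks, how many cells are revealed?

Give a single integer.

Answer: 20

Derivation:
Click 1 (2,2) count=0: revealed 19 new [(0,1) (0,2) (0,3) (0,4) (0,5) (1,1) (1,2) (1,3) (1,4) (1,5) (2,1) (2,2) (2,3) (3,1) (3,2) (3,3) (4,1) (4,2) (4,3)] -> total=19
Click 2 (6,5) count=1: revealed 1 new [(6,5)] -> total=20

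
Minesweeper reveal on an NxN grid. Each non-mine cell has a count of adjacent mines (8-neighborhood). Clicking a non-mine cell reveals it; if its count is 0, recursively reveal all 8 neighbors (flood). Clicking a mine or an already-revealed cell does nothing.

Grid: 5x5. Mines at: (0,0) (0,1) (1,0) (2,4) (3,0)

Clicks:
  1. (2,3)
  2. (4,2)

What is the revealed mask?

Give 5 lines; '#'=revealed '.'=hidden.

Answer: .....
.###.
.###.
.####
.####

Derivation:
Click 1 (2,3) count=1: revealed 1 new [(2,3)] -> total=1
Click 2 (4,2) count=0: revealed 13 new [(1,1) (1,2) (1,3) (2,1) (2,2) (3,1) (3,2) (3,3) (3,4) (4,1) (4,2) (4,3) (4,4)] -> total=14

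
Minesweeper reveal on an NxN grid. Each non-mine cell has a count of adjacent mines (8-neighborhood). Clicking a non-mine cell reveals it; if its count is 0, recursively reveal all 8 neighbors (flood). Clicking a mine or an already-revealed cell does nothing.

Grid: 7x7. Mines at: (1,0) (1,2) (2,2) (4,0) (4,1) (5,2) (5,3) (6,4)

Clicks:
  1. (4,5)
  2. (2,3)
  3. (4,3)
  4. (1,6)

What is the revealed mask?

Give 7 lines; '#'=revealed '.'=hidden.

Click 1 (4,5) count=0: revealed 25 new [(0,3) (0,4) (0,5) (0,6) (1,3) (1,4) (1,5) (1,6) (2,3) (2,4) (2,5) (2,6) (3,3) (3,4) (3,5) (3,6) (4,3) (4,4) (4,5) (4,6) (5,4) (5,5) (5,6) (6,5) (6,6)] -> total=25
Click 2 (2,3) count=2: revealed 0 new [(none)] -> total=25
Click 3 (4,3) count=2: revealed 0 new [(none)] -> total=25
Click 4 (1,6) count=0: revealed 0 new [(none)] -> total=25

Answer: ...####
...####
...####
...####
...####
....###
.....##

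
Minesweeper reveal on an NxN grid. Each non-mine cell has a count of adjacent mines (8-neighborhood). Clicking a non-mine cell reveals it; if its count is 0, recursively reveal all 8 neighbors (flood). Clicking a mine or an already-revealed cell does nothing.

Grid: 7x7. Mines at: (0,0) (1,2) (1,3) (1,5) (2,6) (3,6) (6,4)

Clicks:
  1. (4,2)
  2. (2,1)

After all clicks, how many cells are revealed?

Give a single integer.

Answer: 30

Derivation:
Click 1 (4,2) count=0: revealed 30 new [(1,0) (1,1) (2,0) (2,1) (2,2) (2,3) (2,4) (2,5) (3,0) (3,1) (3,2) (3,3) (3,4) (3,5) (4,0) (4,1) (4,2) (4,3) (4,4) (4,5) (5,0) (5,1) (5,2) (5,3) (5,4) (5,5) (6,0) (6,1) (6,2) (6,3)] -> total=30
Click 2 (2,1) count=1: revealed 0 new [(none)] -> total=30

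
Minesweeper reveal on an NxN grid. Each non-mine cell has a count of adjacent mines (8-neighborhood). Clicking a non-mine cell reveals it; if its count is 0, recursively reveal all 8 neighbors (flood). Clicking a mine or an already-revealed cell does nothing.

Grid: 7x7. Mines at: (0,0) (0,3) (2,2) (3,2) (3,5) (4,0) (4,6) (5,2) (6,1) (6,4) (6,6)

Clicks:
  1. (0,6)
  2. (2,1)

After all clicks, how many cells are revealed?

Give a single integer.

Click 1 (0,6) count=0: revealed 9 new [(0,4) (0,5) (0,6) (1,4) (1,5) (1,6) (2,4) (2,5) (2,6)] -> total=9
Click 2 (2,1) count=2: revealed 1 new [(2,1)] -> total=10

Answer: 10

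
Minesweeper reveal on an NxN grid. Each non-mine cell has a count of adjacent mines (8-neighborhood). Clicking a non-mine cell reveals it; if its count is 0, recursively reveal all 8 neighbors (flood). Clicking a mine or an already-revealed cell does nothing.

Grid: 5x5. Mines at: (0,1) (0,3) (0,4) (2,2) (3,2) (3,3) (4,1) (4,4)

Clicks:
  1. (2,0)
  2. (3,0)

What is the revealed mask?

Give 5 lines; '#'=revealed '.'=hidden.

Answer: .....
##...
##...
##...
.....

Derivation:
Click 1 (2,0) count=0: revealed 6 new [(1,0) (1,1) (2,0) (2,1) (3,0) (3,1)] -> total=6
Click 2 (3,0) count=1: revealed 0 new [(none)] -> total=6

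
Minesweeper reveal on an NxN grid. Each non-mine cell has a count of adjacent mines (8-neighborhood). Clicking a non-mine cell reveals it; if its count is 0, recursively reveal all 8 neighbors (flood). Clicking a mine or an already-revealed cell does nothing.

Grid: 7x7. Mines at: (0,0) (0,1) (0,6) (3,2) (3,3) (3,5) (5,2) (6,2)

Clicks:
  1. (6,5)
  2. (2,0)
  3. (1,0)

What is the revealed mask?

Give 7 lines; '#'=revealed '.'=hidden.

Click 1 (6,5) count=0: revealed 12 new [(4,3) (4,4) (4,5) (4,6) (5,3) (5,4) (5,5) (5,6) (6,3) (6,4) (6,5) (6,6)] -> total=12
Click 2 (2,0) count=0: revealed 12 new [(1,0) (1,1) (2,0) (2,1) (3,0) (3,1) (4,0) (4,1) (5,0) (5,1) (6,0) (6,1)] -> total=24
Click 3 (1,0) count=2: revealed 0 new [(none)] -> total=24

Answer: .......
##.....
##.....
##.....
##.####
##.####
##.####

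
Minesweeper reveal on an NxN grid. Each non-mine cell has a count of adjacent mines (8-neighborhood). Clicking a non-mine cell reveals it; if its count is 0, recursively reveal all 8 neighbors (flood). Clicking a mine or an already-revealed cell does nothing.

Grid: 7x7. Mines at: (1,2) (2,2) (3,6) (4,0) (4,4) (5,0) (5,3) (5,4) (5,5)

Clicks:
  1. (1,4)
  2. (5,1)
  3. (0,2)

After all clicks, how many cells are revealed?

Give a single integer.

Click 1 (1,4) count=0: revealed 15 new [(0,3) (0,4) (0,5) (0,6) (1,3) (1,4) (1,5) (1,6) (2,3) (2,4) (2,5) (2,6) (3,3) (3,4) (3,5)] -> total=15
Click 2 (5,1) count=2: revealed 1 new [(5,1)] -> total=16
Click 3 (0,2) count=1: revealed 1 new [(0,2)] -> total=17

Answer: 17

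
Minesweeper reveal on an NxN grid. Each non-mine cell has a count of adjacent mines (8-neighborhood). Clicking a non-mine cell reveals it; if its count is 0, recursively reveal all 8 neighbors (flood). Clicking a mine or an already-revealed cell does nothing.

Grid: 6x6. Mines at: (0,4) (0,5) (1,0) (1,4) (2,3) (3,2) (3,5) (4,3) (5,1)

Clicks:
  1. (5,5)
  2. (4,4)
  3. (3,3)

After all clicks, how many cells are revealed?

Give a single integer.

Answer: 5

Derivation:
Click 1 (5,5) count=0: revealed 4 new [(4,4) (4,5) (5,4) (5,5)] -> total=4
Click 2 (4,4) count=2: revealed 0 new [(none)] -> total=4
Click 3 (3,3) count=3: revealed 1 new [(3,3)] -> total=5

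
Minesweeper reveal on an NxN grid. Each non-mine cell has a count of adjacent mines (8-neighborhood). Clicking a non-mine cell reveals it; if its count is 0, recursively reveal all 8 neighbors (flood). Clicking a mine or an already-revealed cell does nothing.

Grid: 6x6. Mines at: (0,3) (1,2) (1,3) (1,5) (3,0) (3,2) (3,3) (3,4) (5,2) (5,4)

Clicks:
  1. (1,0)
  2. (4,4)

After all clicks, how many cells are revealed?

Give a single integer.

Click 1 (1,0) count=0: revealed 6 new [(0,0) (0,1) (1,0) (1,1) (2,0) (2,1)] -> total=6
Click 2 (4,4) count=3: revealed 1 new [(4,4)] -> total=7

Answer: 7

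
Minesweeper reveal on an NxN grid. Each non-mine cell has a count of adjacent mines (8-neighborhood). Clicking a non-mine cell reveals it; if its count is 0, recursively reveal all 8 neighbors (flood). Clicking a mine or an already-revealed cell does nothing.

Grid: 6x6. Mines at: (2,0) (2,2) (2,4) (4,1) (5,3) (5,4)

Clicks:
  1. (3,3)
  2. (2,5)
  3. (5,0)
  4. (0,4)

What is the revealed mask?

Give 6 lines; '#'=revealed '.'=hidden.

Click 1 (3,3) count=2: revealed 1 new [(3,3)] -> total=1
Click 2 (2,5) count=1: revealed 1 new [(2,5)] -> total=2
Click 3 (5,0) count=1: revealed 1 new [(5,0)] -> total=3
Click 4 (0,4) count=0: revealed 12 new [(0,0) (0,1) (0,2) (0,3) (0,4) (0,5) (1,0) (1,1) (1,2) (1,3) (1,4) (1,5)] -> total=15

Answer: ######
######
.....#
...#..
......
#.....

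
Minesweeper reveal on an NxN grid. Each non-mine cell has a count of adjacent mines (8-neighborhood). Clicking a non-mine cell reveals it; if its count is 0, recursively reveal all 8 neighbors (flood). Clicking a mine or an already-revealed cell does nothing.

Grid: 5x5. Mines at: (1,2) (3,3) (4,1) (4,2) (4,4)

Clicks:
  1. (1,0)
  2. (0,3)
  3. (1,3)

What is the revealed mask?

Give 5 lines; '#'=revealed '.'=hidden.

Answer: ##.#.
##.#.
##...
##...
.....

Derivation:
Click 1 (1,0) count=0: revealed 8 new [(0,0) (0,1) (1,0) (1,1) (2,0) (2,1) (3,0) (3,1)] -> total=8
Click 2 (0,3) count=1: revealed 1 new [(0,3)] -> total=9
Click 3 (1,3) count=1: revealed 1 new [(1,3)] -> total=10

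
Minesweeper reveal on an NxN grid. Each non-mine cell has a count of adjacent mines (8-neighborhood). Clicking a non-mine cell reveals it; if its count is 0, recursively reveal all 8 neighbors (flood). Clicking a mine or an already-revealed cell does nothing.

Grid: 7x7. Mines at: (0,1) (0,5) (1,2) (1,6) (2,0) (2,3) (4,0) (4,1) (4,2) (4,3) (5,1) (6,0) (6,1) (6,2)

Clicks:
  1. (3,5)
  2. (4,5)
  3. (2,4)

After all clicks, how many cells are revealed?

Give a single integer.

Click 1 (3,5) count=0: revealed 17 new [(2,4) (2,5) (2,6) (3,4) (3,5) (3,6) (4,4) (4,5) (4,6) (5,3) (5,4) (5,5) (5,6) (6,3) (6,4) (6,5) (6,6)] -> total=17
Click 2 (4,5) count=0: revealed 0 new [(none)] -> total=17
Click 3 (2,4) count=1: revealed 0 new [(none)] -> total=17

Answer: 17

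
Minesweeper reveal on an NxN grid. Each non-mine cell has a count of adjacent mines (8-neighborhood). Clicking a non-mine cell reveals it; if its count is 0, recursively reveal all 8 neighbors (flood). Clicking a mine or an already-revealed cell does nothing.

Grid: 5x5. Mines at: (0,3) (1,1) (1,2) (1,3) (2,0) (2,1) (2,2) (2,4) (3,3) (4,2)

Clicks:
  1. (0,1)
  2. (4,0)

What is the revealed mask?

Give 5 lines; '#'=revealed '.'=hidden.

Answer: .#...
.....
.....
##...
##...

Derivation:
Click 1 (0,1) count=2: revealed 1 new [(0,1)] -> total=1
Click 2 (4,0) count=0: revealed 4 new [(3,0) (3,1) (4,0) (4,1)] -> total=5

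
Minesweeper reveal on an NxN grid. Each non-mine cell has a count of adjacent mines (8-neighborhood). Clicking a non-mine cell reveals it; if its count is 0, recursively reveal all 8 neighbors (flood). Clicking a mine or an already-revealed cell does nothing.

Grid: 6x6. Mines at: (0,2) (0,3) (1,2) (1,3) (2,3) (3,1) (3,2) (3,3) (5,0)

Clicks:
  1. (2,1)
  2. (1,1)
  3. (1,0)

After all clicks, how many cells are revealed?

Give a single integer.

Answer: 6

Derivation:
Click 1 (2,1) count=3: revealed 1 new [(2,1)] -> total=1
Click 2 (1,1) count=2: revealed 1 new [(1,1)] -> total=2
Click 3 (1,0) count=0: revealed 4 new [(0,0) (0,1) (1,0) (2,0)] -> total=6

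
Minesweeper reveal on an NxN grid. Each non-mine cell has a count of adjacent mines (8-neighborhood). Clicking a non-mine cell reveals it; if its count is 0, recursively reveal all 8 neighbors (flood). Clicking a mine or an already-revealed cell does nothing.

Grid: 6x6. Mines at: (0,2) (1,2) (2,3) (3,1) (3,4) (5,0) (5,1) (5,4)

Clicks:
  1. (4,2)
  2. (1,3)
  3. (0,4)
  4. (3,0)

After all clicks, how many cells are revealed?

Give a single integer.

Answer: 10

Derivation:
Click 1 (4,2) count=2: revealed 1 new [(4,2)] -> total=1
Click 2 (1,3) count=3: revealed 1 new [(1,3)] -> total=2
Click 3 (0,4) count=0: revealed 7 new [(0,3) (0,4) (0,5) (1,4) (1,5) (2,4) (2,5)] -> total=9
Click 4 (3,0) count=1: revealed 1 new [(3,0)] -> total=10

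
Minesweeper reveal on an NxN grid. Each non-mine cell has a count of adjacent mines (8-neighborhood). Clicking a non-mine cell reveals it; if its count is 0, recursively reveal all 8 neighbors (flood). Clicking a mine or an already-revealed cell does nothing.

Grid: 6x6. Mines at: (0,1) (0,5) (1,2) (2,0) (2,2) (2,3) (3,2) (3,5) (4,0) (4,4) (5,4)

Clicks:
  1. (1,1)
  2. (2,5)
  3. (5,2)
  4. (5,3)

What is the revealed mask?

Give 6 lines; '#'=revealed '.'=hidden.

Click 1 (1,1) count=4: revealed 1 new [(1,1)] -> total=1
Click 2 (2,5) count=1: revealed 1 new [(2,5)] -> total=2
Click 3 (5,2) count=0: revealed 6 new [(4,1) (4,2) (4,3) (5,1) (5,2) (5,3)] -> total=8
Click 4 (5,3) count=2: revealed 0 new [(none)] -> total=8

Answer: ......
.#....
.....#
......
.###..
.###..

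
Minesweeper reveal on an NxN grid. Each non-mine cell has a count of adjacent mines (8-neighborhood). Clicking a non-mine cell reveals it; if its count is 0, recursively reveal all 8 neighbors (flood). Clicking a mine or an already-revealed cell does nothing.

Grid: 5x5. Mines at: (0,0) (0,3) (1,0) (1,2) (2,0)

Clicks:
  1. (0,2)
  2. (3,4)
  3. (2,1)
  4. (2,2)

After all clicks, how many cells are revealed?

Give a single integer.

Click 1 (0,2) count=2: revealed 1 new [(0,2)] -> total=1
Click 2 (3,4) count=0: revealed 16 new [(1,3) (1,4) (2,1) (2,2) (2,3) (2,4) (3,0) (3,1) (3,2) (3,3) (3,4) (4,0) (4,1) (4,2) (4,3) (4,4)] -> total=17
Click 3 (2,1) count=3: revealed 0 new [(none)] -> total=17
Click 4 (2,2) count=1: revealed 0 new [(none)] -> total=17

Answer: 17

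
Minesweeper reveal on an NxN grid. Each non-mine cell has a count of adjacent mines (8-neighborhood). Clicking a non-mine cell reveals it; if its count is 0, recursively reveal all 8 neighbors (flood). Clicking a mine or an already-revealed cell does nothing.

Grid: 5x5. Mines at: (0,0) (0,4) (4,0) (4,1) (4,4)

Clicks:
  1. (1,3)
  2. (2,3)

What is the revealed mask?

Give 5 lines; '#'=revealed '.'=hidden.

Answer: .###.
#####
#####
#####
.....

Derivation:
Click 1 (1,3) count=1: revealed 1 new [(1,3)] -> total=1
Click 2 (2,3) count=0: revealed 17 new [(0,1) (0,2) (0,3) (1,0) (1,1) (1,2) (1,4) (2,0) (2,1) (2,2) (2,3) (2,4) (3,0) (3,1) (3,2) (3,3) (3,4)] -> total=18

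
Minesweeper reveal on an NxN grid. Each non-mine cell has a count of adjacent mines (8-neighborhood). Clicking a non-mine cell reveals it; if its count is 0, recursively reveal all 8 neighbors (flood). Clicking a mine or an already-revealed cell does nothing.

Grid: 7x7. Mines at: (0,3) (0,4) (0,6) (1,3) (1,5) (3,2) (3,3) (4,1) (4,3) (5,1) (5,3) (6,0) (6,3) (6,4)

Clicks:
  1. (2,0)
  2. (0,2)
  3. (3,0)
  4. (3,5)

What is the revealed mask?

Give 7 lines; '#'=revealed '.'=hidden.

Answer: ###....
###....
###.###
##..###
....###
....###
.....##

Derivation:
Click 1 (2,0) count=0: revealed 11 new [(0,0) (0,1) (0,2) (1,0) (1,1) (1,2) (2,0) (2,1) (2,2) (3,0) (3,1)] -> total=11
Click 2 (0,2) count=2: revealed 0 new [(none)] -> total=11
Click 3 (3,0) count=1: revealed 0 new [(none)] -> total=11
Click 4 (3,5) count=0: revealed 14 new [(2,4) (2,5) (2,6) (3,4) (3,5) (3,6) (4,4) (4,5) (4,6) (5,4) (5,5) (5,6) (6,5) (6,6)] -> total=25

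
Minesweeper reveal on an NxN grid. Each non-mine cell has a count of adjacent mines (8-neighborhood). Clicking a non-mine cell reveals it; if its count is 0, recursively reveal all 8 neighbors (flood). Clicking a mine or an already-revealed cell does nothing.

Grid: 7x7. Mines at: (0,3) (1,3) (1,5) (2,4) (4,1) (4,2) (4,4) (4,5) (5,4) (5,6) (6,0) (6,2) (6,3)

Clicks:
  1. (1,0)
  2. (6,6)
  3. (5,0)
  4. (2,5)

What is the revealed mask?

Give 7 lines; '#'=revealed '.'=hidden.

Click 1 (1,0) count=0: revealed 12 new [(0,0) (0,1) (0,2) (1,0) (1,1) (1,2) (2,0) (2,1) (2,2) (3,0) (3,1) (3,2)] -> total=12
Click 2 (6,6) count=1: revealed 1 new [(6,6)] -> total=13
Click 3 (5,0) count=2: revealed 1 new [(5,0)] -> total=14
Click 4 (2,5) count=2: revealed 1 new [(2,5)] -> total=15

Answer: ###....
###....
###..#.
###....
.......
#......
......#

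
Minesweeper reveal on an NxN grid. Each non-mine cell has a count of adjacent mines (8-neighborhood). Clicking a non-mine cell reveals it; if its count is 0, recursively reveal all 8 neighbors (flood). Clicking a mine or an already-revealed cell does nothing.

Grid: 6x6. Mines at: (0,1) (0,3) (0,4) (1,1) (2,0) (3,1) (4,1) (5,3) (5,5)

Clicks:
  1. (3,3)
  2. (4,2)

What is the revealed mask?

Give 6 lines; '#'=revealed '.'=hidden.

Click 1 (3,3) count=0: revealed 16 new [(1,2) (1,3) (1,4) (1,5) (2,2) (2,3) (2,4) (2,5) (3,2) (3,3) (3,4) (3,5) (4,2) (4,3) (4,4) (4,5)] -> total=16
Click 2 (4,2) count=3: revealed 0 new [(none)] -> total=16

Answer: ......
..####
..####
..####
..####
......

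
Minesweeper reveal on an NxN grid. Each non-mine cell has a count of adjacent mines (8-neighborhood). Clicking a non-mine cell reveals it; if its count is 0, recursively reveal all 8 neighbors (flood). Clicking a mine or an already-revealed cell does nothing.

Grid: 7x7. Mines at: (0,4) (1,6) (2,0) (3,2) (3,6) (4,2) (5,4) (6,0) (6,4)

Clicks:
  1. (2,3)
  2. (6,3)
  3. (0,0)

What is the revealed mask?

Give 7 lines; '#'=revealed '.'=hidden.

Answer: ####...
####...
.###...
.......
.......
.......
...#...

Derivation:
Click 1 (2,3) count=1: revealed 1 new [(2,3)] -> total=1
Click 2 (6,3) count=2: revealed 1 new [(6,3)] -> total=2
Click 3 (0,0) count=0: revealed 10 new [(0,0) (0,1) (0,2) (0,3) (1,0) (1,1) (1,2) (1,3) (2,1) (2,2)] -> total=12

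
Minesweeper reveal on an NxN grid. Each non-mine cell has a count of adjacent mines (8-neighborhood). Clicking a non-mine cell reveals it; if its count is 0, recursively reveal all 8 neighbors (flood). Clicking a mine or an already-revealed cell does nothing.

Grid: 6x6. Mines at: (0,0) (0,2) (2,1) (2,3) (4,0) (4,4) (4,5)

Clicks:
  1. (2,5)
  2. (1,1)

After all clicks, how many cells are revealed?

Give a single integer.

Answer: 11

Derivation:
Click 1 (2,5) count=0: revealed 10 new [(0,3) (0,4) (0,5) (1,3) (1,4) (1,5) (2,4) (2,5) (3,4) (3,5)] -> total=10
Click 2 (1,1) count=3: revealed 1 new [(1,1)] -> total=11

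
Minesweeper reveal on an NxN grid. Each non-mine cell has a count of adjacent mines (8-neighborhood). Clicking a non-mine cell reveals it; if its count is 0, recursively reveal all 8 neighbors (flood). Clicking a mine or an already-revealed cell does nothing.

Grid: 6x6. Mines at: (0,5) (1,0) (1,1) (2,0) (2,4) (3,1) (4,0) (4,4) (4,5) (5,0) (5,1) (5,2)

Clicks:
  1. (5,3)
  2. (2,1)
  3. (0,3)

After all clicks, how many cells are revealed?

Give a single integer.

Click 1 (5,3) count=2: revealed 1 new [(5,3)] -> total=1
Click 2 (2,1) count=4: revealed 1 new [(2,1)] -> total=2
Click 3 (0,3) count=0: revealed 6 new [(0,2) (0,3) (0,4) (1,2) (1,3) (1,4)] -> total=8

Answer: 8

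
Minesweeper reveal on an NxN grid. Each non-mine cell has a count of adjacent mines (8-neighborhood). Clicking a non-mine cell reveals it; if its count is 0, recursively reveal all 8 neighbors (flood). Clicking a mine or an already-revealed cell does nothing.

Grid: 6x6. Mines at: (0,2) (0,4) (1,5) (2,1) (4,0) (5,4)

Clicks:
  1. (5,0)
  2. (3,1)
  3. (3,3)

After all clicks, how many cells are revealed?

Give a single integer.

Answer: 21

Derivation:
Click 1 (5,0) count=1: revealed 1 new [(5,0)] -> total=1
Click 2 (3,1) count=2: revealed 1 new [(3,1)] -> total=2
Click 3 (3,3) count=0: revealed 19 new [(1,2) (1,3) (1,4) (2,2) (2,3) (2,4) (2,5) (3,2) (3,3) (3,4) (3,5) (4,1) (4,2) (4,3) (4,4) (4,5) (5,1) (5,2) (5,3)] -> total=21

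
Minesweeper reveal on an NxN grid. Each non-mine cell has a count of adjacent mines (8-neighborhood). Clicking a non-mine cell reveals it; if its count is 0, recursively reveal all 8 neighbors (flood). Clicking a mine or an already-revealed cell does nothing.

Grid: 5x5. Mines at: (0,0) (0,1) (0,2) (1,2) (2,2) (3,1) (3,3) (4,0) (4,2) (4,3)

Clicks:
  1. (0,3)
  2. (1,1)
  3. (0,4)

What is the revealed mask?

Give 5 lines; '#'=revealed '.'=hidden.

Click 1 (0,3) count=2: revealed 1 new [(0,3)] -> total=1
Click 2 (1,1) count=5: revealed 1 new [(1,1)] -> total=2
Click 3 (0,4) count=0: revealed 5 new [(0,4) (1,3) (1,4) (2,3) (2,4)] -> total=7

Answer: ...##
.#.##
...##
.....
.....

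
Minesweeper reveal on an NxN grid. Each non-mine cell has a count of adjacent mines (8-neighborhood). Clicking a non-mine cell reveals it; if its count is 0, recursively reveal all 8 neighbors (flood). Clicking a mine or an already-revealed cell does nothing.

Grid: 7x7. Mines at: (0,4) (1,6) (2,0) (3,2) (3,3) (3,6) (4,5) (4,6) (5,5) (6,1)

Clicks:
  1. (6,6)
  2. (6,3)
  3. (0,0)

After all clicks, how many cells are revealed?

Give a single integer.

Click 1 (6,6) count=1: revealed 1 new [(6,6)] -> total=1
Click 2 (6,3) count=0: revealed 9 new [(4,2) (4,3) (4,4) (5,2) (5,3) (5,4) (6,2) (6,3) (6,4)] -> total=10
Click 3 (0,0) count=0: revealed 11 new [(0,0) (0,1) (0,2) (0,3) (1,0) (1,1) (1,2) (1,3) (2,1) (2,2) (2,3)] -> total=21

Answer: 21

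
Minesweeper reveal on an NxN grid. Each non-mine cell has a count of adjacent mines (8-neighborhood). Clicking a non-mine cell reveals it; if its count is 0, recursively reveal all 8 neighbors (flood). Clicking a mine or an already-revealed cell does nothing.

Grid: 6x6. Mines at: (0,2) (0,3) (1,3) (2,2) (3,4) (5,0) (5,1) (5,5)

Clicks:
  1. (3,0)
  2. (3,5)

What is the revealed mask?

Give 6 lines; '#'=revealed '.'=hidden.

Answer: ##....
##....
##....
##...#
##....
......

Derivation:
Click 1 (3,0) count=0: revealed 10 new [(0,0) (0,1) (1,0) (1,1) (2,0) (2,1) (3,0) (3,1) (4,0) (4,1)] -> total=10
Click 2 (3,5) count=1: revealed 1 new [(3,5)] -> total=11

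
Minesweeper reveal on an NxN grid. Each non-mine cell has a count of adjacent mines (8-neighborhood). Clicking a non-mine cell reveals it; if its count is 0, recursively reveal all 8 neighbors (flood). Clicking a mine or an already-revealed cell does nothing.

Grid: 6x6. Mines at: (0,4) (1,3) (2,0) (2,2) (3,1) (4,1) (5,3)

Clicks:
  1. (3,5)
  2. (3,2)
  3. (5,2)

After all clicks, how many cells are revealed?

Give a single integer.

Answer: 15

Derivation:
Click 1 (3,5) count=0: revealed 13 new [(1,4) (1,5) (2,3) (2,4) (2,5) (3,3) (3,4) (3,5) (4,3) (4,4) (4,5) (5,4) (5,5)] -> total=13
Click 2 (3,2) count=3: revealed 1 new [(3,2)] -> total=14
Click 3 (5,2) count=2: revealed 1 new [(5,2)] -> total=15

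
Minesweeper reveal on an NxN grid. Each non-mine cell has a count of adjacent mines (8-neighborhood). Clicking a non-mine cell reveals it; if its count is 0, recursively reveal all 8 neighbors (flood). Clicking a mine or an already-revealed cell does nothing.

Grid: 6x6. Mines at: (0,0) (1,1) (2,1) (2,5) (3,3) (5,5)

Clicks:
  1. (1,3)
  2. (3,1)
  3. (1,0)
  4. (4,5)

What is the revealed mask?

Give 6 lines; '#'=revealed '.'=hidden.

Click 1 (1,3) count=0: revealed 11 new [(0,2) (0,3) (0,4) (0,5) (1,2) (1,3) (1,4) (1,5) (2,2) (2,3) (2,4)] -> total=11
Click 2 (3,1) count=1: revealed 1 new [(3,1)] -> total=12
Click 3 (1,0) count=3: revealed 1 new [(1,0)] -> total=13
Click 4 (4,5) count=1: revealed 1 new [(4,5)] -> total=14

Answer: ..####
#.####
..###.
.#....
.....#
......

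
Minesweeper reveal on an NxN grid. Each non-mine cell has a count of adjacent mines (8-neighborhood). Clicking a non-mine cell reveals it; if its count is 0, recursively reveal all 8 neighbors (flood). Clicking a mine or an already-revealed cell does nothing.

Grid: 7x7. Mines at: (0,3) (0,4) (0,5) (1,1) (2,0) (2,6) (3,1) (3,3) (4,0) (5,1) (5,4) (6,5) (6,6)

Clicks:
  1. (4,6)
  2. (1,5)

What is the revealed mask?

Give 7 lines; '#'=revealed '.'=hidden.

Click 1 (4,6) count=0: revealed 6 new [(3,5) (3,6) (4,5) (4,6) (5,5) (5,6)] -> total=6
Click 2 (1,5) count=3: revealed 1 new [(1,5)] -> total=7

Answer: .......
.....#.
.......
.....##
.....##
.....##
.......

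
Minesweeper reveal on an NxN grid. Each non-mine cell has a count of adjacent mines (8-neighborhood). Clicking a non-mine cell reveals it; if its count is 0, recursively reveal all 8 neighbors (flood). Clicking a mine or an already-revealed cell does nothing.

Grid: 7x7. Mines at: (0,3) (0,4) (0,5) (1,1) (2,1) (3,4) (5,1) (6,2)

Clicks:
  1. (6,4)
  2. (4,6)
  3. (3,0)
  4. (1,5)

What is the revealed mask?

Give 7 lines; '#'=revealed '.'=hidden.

Click 1 (6,4) count=0: revealed 18 new [(1,5) (1,6) (2,5) (2,6) (3,5) (3,6) (4,3) (4,4) (4,5) (4,6) (5,3) (5,4) (5,5) (5,6) (6,3) (6,4) (6,5) (6,6)] -> total=18
Click 2 (4,6) count=0: revealed 0 new [(none)] -> total=18
Click 3 (3,0) count=1: revealed 1 new [(3,0)] -> total=19
Click 4 (1,5) count=2: revealed 0 new [(none)] -> total=19

Answer: .......
.....##
.....##
#....##
...####
...####
...####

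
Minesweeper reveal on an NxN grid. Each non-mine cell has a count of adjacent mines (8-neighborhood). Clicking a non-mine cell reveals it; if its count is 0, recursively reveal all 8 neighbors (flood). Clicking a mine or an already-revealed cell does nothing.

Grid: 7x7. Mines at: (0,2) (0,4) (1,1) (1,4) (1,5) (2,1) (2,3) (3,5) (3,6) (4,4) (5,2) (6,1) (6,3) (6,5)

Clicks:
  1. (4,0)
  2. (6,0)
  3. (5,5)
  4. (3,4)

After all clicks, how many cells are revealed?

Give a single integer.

Answer: 9

Derivation:
Click 1 (4,0) count=0: revealed 6 new [(3,0) (3,1) (4,0) (4,1) (5,0) (5,1)] -> total=6
Click 2 (6,0) count=1: revealed 1 new [(6,0)] -> total=7
Click 3 (5,5) count=2: revealed 1 new [(5,5)] -> total=8
Click 4 (3,4) count=3: revealed 1 new [(3,4)] -> total=9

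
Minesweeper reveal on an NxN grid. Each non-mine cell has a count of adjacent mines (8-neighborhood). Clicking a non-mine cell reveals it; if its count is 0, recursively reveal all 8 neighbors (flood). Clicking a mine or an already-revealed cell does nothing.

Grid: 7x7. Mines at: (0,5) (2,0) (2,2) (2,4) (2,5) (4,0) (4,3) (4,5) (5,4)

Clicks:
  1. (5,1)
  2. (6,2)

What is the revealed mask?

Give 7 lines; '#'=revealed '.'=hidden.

Answer: .......
.......
.......
.......
.......
####...
####...

Derivation:
Click 1 (5,1) count=1: revealed 1 new [(5,1)] -> total=1
Click 2 (6,2) count=0: revealed 7 new [(5,0) (5,2) (5,3) (6,0) (6,1) (6,2) (6,3)] -> total=8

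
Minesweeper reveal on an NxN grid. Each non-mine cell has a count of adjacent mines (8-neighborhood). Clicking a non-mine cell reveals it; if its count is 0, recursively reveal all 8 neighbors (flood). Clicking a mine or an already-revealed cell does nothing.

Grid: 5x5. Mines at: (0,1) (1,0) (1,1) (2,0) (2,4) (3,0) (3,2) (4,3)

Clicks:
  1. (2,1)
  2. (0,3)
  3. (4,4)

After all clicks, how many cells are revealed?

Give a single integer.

Click 1 (2,1) count=5: revealed 1 new [(2,1)] -> total=1
Click 2 (0,3) count=0: revealed 6 new [(0,2) (0,3) (0,4) (1,2) (1,3) (1,4)] -> total=7
Click 3 (4,4) count=1: revealed 1 new [(4,4)] -> total=8

Answer: 8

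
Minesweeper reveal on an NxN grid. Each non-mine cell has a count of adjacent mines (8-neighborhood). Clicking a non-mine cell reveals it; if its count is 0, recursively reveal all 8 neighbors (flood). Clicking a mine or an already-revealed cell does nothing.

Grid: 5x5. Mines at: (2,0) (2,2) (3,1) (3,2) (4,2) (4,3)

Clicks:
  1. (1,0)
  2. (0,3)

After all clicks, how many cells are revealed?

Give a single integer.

Click 1 (1,0) count=1: revealed 1 new [(1,0)] -> total=1
Click 2 (0,3) count=0: revealed 13 new [(0,0) (0,1) (0,2) (0,3) (0,4) (1,1) (1,2) (1,3) (1,4) (2,3) (2,4) (3,3) (3,4)] -> total=14

Answer: 14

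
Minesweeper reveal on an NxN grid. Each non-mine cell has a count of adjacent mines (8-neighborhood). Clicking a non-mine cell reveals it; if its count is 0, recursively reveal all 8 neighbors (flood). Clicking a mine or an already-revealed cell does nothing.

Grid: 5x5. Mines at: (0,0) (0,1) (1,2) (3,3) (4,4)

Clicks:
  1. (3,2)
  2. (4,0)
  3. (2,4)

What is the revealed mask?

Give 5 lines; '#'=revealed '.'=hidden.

Answer: .....
##...
###.#
###..
###..

Derivation:
Click 1 (3,2) count=1: revealed 1 new [(3,2)] -> total=1
Click 2 (4,0) count=0: revealed 10 new [(1,0) (1,1) (2,0) (2,1) (2,2) (3,0) (3,1) (4,0) (4,1) (4,2)] -> total=11
Click 3 (2,4) count=1: revealed 1 new [(2,4)] -> total=12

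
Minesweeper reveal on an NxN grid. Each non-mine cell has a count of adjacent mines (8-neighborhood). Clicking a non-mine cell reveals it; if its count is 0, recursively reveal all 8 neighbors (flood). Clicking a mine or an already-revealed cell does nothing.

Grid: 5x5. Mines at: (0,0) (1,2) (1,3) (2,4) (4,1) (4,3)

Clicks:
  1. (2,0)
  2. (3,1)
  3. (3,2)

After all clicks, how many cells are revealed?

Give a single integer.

Answer: 7

Derivation:
Click 1 (2,0) count=0: revealed 6 new [(1,0) (1,1) (2,0) (2,1) (3,0) (3,1)] -> total=6
Click 2 (3,1) count=1: revealed 0 new [(none)] -> total=6
Click 3 (3,2) count=2: revealed 1 new [(3,2)] -> total=7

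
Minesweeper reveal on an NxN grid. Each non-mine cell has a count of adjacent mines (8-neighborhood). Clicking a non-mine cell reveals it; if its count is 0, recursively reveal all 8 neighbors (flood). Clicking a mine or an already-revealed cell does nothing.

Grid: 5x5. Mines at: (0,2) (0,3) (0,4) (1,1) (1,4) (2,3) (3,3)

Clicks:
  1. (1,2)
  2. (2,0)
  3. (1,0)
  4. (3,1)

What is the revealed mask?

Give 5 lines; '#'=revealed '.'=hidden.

Click 1 (1,2) count=4: revealed 1 new [(1,2)] -> total=1
Click 2 (2,0) count=1: revealed 1 new [(2,0)] -> total=2
Click 3 (1,0) count=1: revealed 1 new [(1,0)] -> total=3
Click 4 (3,1) count=0: revealed 8 new [(2,1) (2,2) (3,0) (3,1) (3,2) (4,0) (4,1) (4,2)] -> total=11

Answer: .....
#.#..
###..
###..
###..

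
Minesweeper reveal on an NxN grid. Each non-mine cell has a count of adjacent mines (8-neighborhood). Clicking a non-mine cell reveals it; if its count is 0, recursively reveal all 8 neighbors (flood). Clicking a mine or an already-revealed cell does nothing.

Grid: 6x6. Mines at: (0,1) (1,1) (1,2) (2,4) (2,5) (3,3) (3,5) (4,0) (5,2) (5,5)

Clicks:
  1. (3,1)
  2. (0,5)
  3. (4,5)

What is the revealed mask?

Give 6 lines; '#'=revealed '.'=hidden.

Click 1 (3,1) count=1: revealed 1 new [(3,1)] -> total=1
Click 2 (0,5) count=0: revealed 6 new [(0,3) (0,4) (0,5) (1,3) (1,4) (1,5)] -> total=7
Click 3 (4,5) count=2: revealed 1 new [(4,5)] -> total=8

Answer: ...###
...###
......
.#....
.....#
......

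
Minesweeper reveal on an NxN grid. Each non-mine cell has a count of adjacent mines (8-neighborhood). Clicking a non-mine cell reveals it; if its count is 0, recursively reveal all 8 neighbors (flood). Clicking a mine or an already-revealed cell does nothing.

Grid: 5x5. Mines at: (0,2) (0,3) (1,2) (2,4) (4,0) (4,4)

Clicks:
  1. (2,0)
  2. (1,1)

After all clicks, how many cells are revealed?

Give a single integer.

Answer: 8

Derivation:
Click 1 (2,0) count=0: revealed 8 new [(0,0) (0,1) (1,0) (1,1) (2,0) (2,1) (3,0) (3,1)] -> total=8
Click 2 (1,1) count=2: revealed 0 new [(none)] -> total=8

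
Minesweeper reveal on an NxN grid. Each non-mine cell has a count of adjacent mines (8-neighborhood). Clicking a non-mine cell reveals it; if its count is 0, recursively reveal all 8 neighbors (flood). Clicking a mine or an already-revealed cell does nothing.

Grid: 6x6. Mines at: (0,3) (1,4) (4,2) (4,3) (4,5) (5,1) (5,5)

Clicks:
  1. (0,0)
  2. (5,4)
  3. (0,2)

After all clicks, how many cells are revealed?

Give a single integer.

Click 1 (0,0) count=0: revealed 17 new [(0,0) (0,1) (0,2) (1,0) (1,1) (1,2) (1,3) (2,0) (2,1) (2,2) (2,3) (3,0) (3,1) (3,2) (3,3) (4,0) (4,1)] -> total=17
Click 2 (5,4) count=3: revealed 1 new [(5,4)] -> total=18
Click 3 (0,2) count=1: revealed 0 new [(none)] -> total=18

Answer: 18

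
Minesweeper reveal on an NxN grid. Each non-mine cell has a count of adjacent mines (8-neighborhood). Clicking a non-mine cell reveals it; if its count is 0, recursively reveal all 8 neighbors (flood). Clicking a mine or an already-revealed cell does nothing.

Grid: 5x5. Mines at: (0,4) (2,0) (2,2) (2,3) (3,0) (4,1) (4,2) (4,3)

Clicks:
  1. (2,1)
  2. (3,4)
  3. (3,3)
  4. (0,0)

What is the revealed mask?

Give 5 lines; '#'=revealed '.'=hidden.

Answer: ####.
####.
.#...
...##
.....

Derivation:
Click 1 (2,1) count=3: revealed 1 new [(2,1)] -> total=1
Click 2 (3,4) count=2: revealed 1 new [(3,4)] -> total=2
Click 3 (3,3) count=4: revealed 1 new [(3,3)] -> total=3
Click 4 (0,0) count=0: revealed 8 new [(0,0) (0,1) (0,2) (0,3) (1,0) (1,1) (1,2) (1,3)] -> total=11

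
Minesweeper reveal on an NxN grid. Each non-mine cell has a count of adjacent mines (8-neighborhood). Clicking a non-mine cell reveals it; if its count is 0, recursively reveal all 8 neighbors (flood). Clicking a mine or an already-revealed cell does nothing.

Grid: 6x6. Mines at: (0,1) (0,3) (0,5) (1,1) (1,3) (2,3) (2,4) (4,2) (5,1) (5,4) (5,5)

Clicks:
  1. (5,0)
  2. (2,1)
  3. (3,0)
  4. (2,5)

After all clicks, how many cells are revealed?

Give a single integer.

Answer: 8

Derivation:
Click 1 (5,0) count=1: revealed 1 new [(5,0)] -> total=1
Click 2 (2,1) count=1: revealed 1 new [(2,1)] -> total=2
Click 3 (3,0) count=0: revealed 5 new [(2,0) (3,0) (3,1) (4,0) (4,1)] -> total=7
Click 4 (2,5) count=1: revealed 1 new [(2,5)] -> total=8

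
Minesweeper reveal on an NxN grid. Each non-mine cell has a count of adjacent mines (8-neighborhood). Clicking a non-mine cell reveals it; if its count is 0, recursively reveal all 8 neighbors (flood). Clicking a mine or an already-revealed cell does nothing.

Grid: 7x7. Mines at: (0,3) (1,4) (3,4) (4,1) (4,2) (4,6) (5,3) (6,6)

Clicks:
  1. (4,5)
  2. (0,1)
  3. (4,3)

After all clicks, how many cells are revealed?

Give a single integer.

Answer: 17

Derivation:
Click 1 (4,5) count=2: revealed 1 new [(4,5)] -> total=1
Click 2 (0,1) count=0: revealed 15 new [(0,0) (0,1) (0,2) (1,0) (1,1) (1,2) (1,3) (2,0) (2,1) (2,2) (2,3) (3,0) (3,1) (3,2) (3,3)] -> total=16
Click 3 (4,3) count=3: revealed 1 new [(4,3)] -> total=17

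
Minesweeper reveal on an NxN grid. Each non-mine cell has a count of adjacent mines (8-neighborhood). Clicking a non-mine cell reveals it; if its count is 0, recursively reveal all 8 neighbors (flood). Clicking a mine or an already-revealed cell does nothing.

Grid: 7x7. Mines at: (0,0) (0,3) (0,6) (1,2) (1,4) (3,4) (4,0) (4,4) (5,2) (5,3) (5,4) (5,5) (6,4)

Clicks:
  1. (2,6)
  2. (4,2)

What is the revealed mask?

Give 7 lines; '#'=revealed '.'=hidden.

Answer: .......
.....##
.....##
.....##
..#..##
.......
.......

Derivation:
Click 1 (2,6) count=0: revealed 8 new [(1,5) (1,6) (2,5) (2,6) (3,5) (3,6) (4,5) (4,6)] -> total=8
Click 2 (4,2) count=2: revealed 1 new [(4,2)] -> total=9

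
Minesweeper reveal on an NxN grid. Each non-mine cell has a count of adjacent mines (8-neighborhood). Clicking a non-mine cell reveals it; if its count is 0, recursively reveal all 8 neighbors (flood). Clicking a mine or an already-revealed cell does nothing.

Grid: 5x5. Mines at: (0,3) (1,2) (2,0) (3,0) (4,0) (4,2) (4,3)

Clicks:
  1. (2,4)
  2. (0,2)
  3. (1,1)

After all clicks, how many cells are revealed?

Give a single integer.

Answer: 8

Derivation:
Click 1 (2,4) count=0: revealed 6 new [(1,3) (1,4) (2,3) (2,4) (3,3) (3,4)] -> total=6
Click 2 (0,2) count=2: revealed 1 new [(0,2)] -> total=7
Click 3 (1,1) count=2: revealed 1 new [(1,1)] -> total=8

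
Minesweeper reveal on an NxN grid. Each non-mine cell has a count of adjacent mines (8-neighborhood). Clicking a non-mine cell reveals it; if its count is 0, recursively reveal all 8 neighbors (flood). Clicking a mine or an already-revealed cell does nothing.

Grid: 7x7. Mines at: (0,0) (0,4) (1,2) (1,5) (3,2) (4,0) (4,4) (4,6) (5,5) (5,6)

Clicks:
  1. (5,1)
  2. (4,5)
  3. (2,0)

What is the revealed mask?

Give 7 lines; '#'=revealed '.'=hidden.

Answer: .......
##.....
##.....
##.....
.....#.
.#.....
.......

Derivation:
Click 1 (5,1) count=1: revealed 1 new [(5,1)] -> total=1
Click 2 (4,5) count=4: revealed 1 new [(4,5)] -> total=2
Click 3 (2,0) count=0: revealed 6 new [(1,0) (1,1) (2,0) (2,1) (3,0) (3,1)] -> total=8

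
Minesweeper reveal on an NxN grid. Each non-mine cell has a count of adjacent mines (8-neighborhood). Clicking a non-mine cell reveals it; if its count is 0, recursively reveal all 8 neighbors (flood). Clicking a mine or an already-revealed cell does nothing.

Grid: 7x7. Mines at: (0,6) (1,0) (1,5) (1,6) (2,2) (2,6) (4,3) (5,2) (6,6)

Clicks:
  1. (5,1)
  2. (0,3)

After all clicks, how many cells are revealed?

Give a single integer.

Click 1 (5,1) count=1: revealed 1 new [(5,1)] -> total=1
Click 2 (0,3) count=0: revealed 8 new [(0,1) (0,2) (0,3) (0,4) (1,1) (1,2) (1,3) (1,4)] -> total=9

Answer: 9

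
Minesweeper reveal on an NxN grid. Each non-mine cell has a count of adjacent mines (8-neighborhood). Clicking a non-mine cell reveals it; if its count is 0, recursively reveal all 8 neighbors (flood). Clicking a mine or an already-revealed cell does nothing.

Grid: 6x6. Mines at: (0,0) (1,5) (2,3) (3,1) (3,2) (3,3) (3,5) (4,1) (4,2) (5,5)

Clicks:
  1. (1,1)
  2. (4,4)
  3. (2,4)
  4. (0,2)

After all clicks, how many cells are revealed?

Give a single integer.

Click 1 (1,1) count=1: revealed 1 new [(1,1)] -> total=1
Click 2 (4,4) count=3: revealed 1 new [(4,4)] -> total=2
Click 3 (2,4) count=4: revealed 1 new [(2,4)] -> total=3
Click 4 (0,2) count=0: revealed 7 new [(0,1) (0,2) (0,3) (0,4) (1,2) (1,3) (1,4)] -> total=10

Answer: 10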